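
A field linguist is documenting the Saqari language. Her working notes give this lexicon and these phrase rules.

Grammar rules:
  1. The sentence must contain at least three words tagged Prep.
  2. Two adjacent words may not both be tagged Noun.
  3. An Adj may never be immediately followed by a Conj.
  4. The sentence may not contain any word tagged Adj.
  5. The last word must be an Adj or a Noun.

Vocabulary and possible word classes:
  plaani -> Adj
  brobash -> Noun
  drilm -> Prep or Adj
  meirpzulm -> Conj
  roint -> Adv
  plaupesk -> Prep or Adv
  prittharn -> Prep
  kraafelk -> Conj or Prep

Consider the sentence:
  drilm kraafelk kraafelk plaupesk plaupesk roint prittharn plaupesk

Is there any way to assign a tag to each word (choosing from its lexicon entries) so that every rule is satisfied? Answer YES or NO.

Candidates per position — 1:drilm {Prep,Adj}; 2:kraafelk {Conj,Prep}; 3:kraafelk {Conj,Prep}; 4:plaupesk {Prep,Adv}; 5:plaupesk {Prep,Adv}; 6:roint {Adv}; 7:prittharn {Prep}; 8:plaupesk {Prep,Adv}.
Rule 5 cannot be satisfied by any choice of tags from the lexicon.
So there is no consistent tagging.

NO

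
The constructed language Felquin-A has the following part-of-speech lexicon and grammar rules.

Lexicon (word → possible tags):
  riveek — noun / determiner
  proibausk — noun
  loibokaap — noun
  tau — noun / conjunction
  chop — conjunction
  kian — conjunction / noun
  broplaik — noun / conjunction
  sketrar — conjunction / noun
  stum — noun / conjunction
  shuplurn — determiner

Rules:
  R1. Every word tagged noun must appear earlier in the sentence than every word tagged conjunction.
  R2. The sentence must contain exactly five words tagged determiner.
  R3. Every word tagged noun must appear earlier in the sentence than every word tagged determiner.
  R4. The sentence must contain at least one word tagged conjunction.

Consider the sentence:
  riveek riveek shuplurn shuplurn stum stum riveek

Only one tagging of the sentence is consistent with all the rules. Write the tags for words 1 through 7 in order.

Candidates per position — 1:riveek {noun,determiner}; 2:riveek {noun,determiner}; 3:shuplurn {determiner}; 4:shuplurn {determiner}; 5:stum {noun,conjunction}; 6:stum {noun,conjunction}; 7:riveek {noun,determiner}.
Word 1 cannot be noun — rule 2 would then fail for every completion. It is determiner.
Word 2 cannot be noun — rule 2 would then fail for every completion. It is determiner.
Word 5 cannot be noun — rule 3 would then fail for every completion. It is conjunction.
Word 6 cannot be noun — rule 1 would then fail for every completion. It is conjunction.
Word 7 cannot be noun — rule 1 would then fail for every completion. It is determiner.
The only consistent sequence is: determiner determiner determiner determiner conjunction conjunction determiner.
Rule-by-rule: rule 1 ✓; rule 2 ✓; rule 3 ✓; rule 4 ✓.

determiner determiner determiner determiner conjunction conjunction determiner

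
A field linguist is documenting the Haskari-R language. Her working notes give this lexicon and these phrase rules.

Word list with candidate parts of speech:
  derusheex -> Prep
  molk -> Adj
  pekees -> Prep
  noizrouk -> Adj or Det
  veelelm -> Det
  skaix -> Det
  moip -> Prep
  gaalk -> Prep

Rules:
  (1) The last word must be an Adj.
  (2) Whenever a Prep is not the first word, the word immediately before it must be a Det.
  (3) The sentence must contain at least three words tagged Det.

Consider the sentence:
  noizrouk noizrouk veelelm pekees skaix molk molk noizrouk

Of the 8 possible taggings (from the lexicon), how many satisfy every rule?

Candidates per position — 1:noizrouk {Adj,Det}; 2:noizrouk {Adj,Det}; 3:veelelm {Det}; 4:pekees {Prep}; 5:skaix {Det}; 6:molk {Adj}; 7:molk {Adj}; 8:noizrouk {Adj,Det}.
There are 8 candidate sequences in total.
The sequences that satisfy every rule: Adj Det Det Prep Det Adj Adj Adj; Det Adj Det Prep Det Adj Adj Adj; Det Det Det Prep Det Adj Adj Adj.
Count = 3.

3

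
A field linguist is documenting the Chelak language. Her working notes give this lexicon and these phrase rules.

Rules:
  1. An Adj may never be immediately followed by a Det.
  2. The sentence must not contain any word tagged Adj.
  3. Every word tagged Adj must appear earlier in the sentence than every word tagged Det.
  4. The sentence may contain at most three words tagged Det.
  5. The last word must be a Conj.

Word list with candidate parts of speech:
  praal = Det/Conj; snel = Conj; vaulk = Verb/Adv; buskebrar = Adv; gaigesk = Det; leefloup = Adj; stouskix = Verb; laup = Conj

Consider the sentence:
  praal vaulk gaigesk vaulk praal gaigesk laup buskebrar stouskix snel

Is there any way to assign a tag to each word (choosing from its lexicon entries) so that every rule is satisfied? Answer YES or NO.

Candidates per position — 1:praal {Det,Conj}; 2:vaulk {Verb,Adv}; 3:gaigesk {Det}; 4:vaulk {Verb,Adv}; 5:praal {Det,Conj}; 6:gaigesk {Det}; 7:laup {Conj}; 8:buskebrar {Adv}; 9:stouskix {Verb}; 10:snel {Conj}.
One satisfying assignment: Conj Verb Det Adv Det Det Conj Adv Verb Conj.
Check: rule 1 holds; rule 2 holds; rule 3 holds; rule 4 holds; rule 5 holds.

YES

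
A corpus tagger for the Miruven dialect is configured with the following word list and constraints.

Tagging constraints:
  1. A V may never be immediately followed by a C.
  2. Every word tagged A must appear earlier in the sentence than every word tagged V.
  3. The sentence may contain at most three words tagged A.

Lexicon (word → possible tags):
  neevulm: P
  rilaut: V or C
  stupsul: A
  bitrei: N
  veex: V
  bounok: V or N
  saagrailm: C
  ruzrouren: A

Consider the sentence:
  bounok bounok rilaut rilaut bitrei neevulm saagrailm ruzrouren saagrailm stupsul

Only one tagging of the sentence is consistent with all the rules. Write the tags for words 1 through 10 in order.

Candidates per position — 1:bounok {V,N}; 2:bounok {V,N}; 3:rilaut {V,C}; 4:rilaut {V,C}; 5:bitrei {N}; 6:neevulm {P}; 7:saagrailm {C}; 8:ruzrouren {A}; 9:saagrailm {C}; 10:stupsul {A}.
Word 1 cannot be V — rule 2 would then fail for every completion. It is N.
Word 2 cannot be V — rule 2 would then fail for every completion. It is N.
Word 3 cannot be V — rule 2 would then fail for every completion. It is C.
Word 4 cannot be V — rule 2 would then fail for every completion. It is C.
The unique satisfying tagging is: N N C C N P C A C A.
Verifying each rule — rule 1 ✓; rule 2 ✓; rule 3 ✓.

N N C C N P C A C A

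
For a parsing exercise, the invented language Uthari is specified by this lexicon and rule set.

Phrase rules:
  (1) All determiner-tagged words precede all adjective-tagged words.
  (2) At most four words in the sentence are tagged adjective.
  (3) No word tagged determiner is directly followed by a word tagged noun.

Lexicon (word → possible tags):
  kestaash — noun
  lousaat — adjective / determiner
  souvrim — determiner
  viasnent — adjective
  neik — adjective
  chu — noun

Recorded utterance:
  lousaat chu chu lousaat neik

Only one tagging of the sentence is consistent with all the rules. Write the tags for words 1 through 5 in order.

adjective noun noun adjective adjective

Candidates per position — 1:lousaat {adjective,determiner}; 2:chu {noun}; 3:chu {noun}; 4:lousaat {adjective,determiner}; 5:neik {adjective}.
At position 1, choosing determiner makes rule 3 impossible to satisfy; hence adjective.
At position 4, choosing determiner makes rule 1 impossible to satisfy; hence adjective.
The only consistent sequence is: adjective noun noun adjective adjective.
Rule-by-rule: rule 1 holds; rule 2 holds; rule 3 holds.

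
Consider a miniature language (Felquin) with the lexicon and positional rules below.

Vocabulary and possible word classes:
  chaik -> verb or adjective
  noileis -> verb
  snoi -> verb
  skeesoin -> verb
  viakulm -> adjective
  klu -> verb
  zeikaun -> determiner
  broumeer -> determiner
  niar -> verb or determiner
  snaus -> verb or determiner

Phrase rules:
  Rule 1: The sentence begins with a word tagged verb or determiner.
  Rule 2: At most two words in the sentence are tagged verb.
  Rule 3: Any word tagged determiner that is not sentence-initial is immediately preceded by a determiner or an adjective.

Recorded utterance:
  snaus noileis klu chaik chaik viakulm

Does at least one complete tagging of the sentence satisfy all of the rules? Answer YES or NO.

YES

Candidates per position — 1:snaus {verb,determiner}; 2:noileis {verb}; 3:klu {verb}; 4:chaik {verb,adjective}; 5:chaik {verb,adjective}; 6:viakulm {adjective}.
One satisfying assignment: determiner verb verb adjective adjective adjective.
Check: rule 1 holds; rule 2 holds; rule 3 holds.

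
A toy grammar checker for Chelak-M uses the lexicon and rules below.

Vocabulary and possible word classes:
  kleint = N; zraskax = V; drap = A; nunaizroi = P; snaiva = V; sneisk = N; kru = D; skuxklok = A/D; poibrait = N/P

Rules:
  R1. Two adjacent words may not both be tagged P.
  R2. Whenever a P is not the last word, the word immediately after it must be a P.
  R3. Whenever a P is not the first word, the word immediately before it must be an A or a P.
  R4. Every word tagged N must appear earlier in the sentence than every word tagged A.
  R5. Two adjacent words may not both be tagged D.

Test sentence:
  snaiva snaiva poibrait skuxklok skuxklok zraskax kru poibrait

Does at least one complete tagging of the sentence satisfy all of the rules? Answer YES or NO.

Candidates per position — 1:snaiva {V}; 2:snaiva {V}; 3:poibrait {N,P}; 4:skuxklok {A,D}; 5:skuxklok {A,D}; 6:zraskax {V}; 7:kru {D}; 8:poibrait {N,P}.
Every candidate sequence violates at least one rule; no consistent tagging exists.

NO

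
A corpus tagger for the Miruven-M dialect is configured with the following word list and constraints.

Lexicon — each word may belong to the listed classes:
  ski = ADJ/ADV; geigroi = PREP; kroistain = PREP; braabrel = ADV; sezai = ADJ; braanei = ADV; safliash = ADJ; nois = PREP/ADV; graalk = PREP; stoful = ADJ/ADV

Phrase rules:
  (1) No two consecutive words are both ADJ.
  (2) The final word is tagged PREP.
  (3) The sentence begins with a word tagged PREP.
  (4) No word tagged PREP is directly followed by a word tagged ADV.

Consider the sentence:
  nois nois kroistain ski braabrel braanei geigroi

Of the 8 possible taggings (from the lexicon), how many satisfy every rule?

1

Candidates per position — 1:nois {PREP,ADV}; 2:nois {PREP,ADV}; 3:kroistain {PREP}; 4:ski {ADJ,ADV}; 5:braabrel {ADV}; 6:braanei {ADV}; 7:geigroi {PREP}.
There are 8 candidate sequences in total.
The sequences that satisfy every rule: PREP PREP PREP ADJ ADV ADV PREP.
Count = 1.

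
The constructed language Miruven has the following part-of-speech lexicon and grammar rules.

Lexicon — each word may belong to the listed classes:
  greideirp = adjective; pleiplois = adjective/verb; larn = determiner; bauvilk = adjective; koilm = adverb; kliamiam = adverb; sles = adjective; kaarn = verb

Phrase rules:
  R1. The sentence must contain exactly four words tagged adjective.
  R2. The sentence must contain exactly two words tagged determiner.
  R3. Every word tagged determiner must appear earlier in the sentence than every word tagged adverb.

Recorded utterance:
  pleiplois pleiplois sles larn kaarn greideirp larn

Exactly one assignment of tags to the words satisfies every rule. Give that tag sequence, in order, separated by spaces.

Candidates per position — 1:pleiplois {adjective,verb}; 2:pleiplois {adjective,verb}; 3:sles {adjective}; 4:larn {determiner}; 5:kaarn {verb}; 6:greideirp {adjective}; 7:larn {determiner}.
If word 1 were verb, no tagging could satisfy rule 1; so word 1 is adjective.
If word 2 were verb, no tagging could satisfy rule 1; so word 2 is adjective.
So the tagging must be: adjective adjective adjective determiner verb adjective determiner.
Rule-by-rule: rule 1 holds; rule 2 holds; rule 3 holds.

adjective adjective adjective determiner verb adjective determiner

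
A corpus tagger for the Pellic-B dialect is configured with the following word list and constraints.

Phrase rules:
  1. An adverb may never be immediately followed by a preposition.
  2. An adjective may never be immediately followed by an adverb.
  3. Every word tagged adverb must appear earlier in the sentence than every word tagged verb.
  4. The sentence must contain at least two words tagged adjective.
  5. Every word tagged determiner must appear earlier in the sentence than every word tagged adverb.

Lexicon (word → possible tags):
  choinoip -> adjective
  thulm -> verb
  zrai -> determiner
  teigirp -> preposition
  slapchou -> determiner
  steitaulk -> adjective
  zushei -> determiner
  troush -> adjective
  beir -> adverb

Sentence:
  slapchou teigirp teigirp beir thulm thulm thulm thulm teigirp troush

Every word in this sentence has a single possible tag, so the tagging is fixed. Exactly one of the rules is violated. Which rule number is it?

Fixed tagging: determiner preposition preposition adverb verb verb verb verb preposition adjective.
Rule check: R1 ok, R2 ok, R3 ok, R4 fails, R5 ok.
Only rule 4 fails.

4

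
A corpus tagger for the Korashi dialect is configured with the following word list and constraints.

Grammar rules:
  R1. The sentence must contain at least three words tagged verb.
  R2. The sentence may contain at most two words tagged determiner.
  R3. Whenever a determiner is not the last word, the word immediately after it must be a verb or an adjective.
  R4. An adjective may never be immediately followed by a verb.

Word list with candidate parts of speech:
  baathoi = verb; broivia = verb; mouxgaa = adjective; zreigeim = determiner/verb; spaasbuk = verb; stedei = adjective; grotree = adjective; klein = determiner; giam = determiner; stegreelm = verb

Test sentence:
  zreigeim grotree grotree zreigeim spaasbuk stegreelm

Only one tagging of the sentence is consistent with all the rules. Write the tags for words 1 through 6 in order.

verb adjective adjective determiner verb verb

Candidates per position — 1:zreigeim {determiner,verb}; 2:grotree {adjective}; 3:grotree {adjective}; 4:zreigeim {determiner,verb}; 5:spaasbuk {verb}; 6:stegreelm {verb}.
At position 4, choosing verb makes rule 4 impossible to satisfy; hence determiner.
At position 1, choosing determiner makes rule 1 impossible to satisfy; hence verb.
So the tagging must be: verb adjective adjective determiner verb verb.
Verifying each rule — rule 1 ✓; rule 2 ✓; rule 3 ✓; rule 4 ✓.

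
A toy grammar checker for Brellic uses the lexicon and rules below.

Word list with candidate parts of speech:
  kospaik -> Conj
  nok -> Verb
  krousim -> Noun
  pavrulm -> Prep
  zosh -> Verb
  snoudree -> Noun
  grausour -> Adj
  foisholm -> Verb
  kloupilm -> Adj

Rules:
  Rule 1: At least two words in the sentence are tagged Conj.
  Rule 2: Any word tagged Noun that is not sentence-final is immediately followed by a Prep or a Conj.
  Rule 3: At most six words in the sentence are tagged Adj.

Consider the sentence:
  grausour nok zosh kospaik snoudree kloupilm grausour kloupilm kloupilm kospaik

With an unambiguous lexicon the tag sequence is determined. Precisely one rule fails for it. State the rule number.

2

Fixed tagging: Adj Verb Verb Conj Noun Adj Adj Adj Adj Conj.
Rule check: R1 ok, R2 fails, R3 ok.
Only rule 2 fails.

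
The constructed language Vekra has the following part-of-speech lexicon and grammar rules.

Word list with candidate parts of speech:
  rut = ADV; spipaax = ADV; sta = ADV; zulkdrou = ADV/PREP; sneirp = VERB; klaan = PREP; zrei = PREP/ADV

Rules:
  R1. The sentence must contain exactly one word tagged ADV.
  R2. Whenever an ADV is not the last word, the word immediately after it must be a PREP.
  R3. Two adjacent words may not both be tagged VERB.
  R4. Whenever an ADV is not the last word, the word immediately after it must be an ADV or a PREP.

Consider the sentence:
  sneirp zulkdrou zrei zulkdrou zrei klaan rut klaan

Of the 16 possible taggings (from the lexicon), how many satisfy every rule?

Candidates per position — 1:sneirp {VERB}; 2:zulkdrou {ADV,PREP}; 3:zrei {PREP,ADV}; 4:zulkdrou {ADV,PREP}; 5:zrei {PREP,ADV}; 6:klaan {PREP}; 7:rut {ADV}; 8:klaan {PREP}.
There are 16 candidate sequences in total.
The sequences that satisfy every rule: VERB PREP PREP PREP PREP PREP ADV PREP.
Count = 1.

1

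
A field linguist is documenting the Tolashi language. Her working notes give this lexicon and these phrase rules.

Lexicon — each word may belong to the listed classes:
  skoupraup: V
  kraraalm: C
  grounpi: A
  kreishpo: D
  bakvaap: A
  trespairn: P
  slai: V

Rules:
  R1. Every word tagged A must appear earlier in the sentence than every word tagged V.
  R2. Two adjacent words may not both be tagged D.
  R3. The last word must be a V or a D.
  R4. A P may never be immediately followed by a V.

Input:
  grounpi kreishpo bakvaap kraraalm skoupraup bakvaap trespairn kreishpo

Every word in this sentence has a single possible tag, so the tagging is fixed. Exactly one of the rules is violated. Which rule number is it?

Fixed tagging: A D A C V A P D.
Rule check: R1 ✗, R2 ✓, R3 ✓, R4 ✓.
Only rule 1 fails.

1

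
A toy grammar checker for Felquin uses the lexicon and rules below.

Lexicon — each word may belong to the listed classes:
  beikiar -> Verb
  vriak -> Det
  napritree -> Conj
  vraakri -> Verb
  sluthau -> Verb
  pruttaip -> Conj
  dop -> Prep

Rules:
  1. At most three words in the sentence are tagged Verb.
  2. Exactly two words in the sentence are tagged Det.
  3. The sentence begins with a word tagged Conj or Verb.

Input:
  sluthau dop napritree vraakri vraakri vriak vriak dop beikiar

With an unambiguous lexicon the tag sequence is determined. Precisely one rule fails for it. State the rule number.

Fixed tagging: Verb Prep Conj Verb Verb Det Det Prep Verb.
Checking each rule: R1 fail, R2 pass, R3 pass.
Only rule 1 fails.

1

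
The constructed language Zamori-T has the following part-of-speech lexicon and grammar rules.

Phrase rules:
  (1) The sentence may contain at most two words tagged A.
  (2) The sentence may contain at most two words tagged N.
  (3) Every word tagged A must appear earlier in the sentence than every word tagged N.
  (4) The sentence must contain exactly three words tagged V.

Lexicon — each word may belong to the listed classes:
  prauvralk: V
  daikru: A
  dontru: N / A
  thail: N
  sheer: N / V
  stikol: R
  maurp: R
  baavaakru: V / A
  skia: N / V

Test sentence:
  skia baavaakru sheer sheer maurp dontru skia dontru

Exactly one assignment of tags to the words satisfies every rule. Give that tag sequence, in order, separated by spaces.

Candidates per position — 1:skia {N,V}; 2:baavaakru {V,A}; 3:sheer {N,V}; 4:sheer {N,V}; 5:maurp {R}; 6:dontru {N,A}; 7:skia {N,V}; 8:dontru {N,A}.
The remaining ambiguous positions (1, 2, 3, 4, 6, 7, 8) are resolved jointly — only one combination satisfies every rule.
The only consistent sequence is: V A V V R A N N.
Verifying each rule — rule 1 ok; rule 2 ok; rule 3 ok; rule 4 ok.

V A V V R A N N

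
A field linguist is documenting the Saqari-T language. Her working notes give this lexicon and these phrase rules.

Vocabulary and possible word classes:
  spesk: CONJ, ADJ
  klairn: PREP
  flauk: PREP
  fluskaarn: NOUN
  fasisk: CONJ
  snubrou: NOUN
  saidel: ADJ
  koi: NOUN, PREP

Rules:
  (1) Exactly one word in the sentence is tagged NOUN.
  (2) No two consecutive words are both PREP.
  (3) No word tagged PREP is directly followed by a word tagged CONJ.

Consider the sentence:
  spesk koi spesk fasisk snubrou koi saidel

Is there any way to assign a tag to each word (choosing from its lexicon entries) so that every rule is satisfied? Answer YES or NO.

Candidates per position — 1:spesk {CONJ,ADJ}; 2:koi {NOUN,PREP}; 3:spesk {CONJ,ADJ}; 4:fasisk {CONJ}; 5:snubrou {NOUN}; 6:koi {NOUN,PREP}; 7:saidel {ADJ}.
One satisfying assignment: ADJ PREP ADJ CONJ NOUN PREP ADJ.
Check: rule 1 ✓; rule 2 ✓; rule 3 ✓.

YES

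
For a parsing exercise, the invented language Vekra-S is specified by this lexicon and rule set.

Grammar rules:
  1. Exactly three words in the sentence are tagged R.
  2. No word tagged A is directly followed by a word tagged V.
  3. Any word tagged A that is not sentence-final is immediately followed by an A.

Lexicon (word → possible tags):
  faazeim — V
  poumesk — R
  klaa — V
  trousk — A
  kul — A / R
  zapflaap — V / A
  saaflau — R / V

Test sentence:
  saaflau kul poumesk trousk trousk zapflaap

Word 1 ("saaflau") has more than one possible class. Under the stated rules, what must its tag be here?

R

Candidates per position — 1:saaflau {R,V}; 2:kul {A,R}; 3:poumesk {R}; 4:trousk {A}; 5:trousk {A}; 6:zapflaap {V,A}.
Position 1: tagging it V would leave rule 1 unsatisfiable, so it must be R.
Position 2: tagging it A would leave rule 1 unsatisfiable, so it must be R.
Position 6: tagging it V would leave rule 2 unsatisfiable, so it must be A.
So the tagging must be: R R R A A A.
Check: rule 1 holds; rule 2 holds; rule 3 holds.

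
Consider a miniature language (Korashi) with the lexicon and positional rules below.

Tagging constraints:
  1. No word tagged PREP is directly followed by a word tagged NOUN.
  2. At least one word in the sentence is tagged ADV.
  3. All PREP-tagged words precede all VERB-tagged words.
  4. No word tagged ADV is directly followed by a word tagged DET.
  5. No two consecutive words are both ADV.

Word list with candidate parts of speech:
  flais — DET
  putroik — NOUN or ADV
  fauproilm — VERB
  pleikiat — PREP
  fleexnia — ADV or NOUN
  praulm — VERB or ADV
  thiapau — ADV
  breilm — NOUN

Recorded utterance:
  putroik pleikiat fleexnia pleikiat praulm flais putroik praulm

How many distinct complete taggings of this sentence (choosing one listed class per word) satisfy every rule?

Candidates per position — 1:putroik {NOUN,ADV}; 2:pleikiat {PREP}; 3:fleexnia {ADV,NOUN}; 4:pleikiat {PREP}; 5:praulm {VERB,ADV}; 6:flais {DET}; 7:putroik {NOUN,ADV}; 8:praulm {VERB,ADV}.
There are 32 candidate sequences in total.
Checking each against the rules leaves 6 sequences.
Count = 6.

6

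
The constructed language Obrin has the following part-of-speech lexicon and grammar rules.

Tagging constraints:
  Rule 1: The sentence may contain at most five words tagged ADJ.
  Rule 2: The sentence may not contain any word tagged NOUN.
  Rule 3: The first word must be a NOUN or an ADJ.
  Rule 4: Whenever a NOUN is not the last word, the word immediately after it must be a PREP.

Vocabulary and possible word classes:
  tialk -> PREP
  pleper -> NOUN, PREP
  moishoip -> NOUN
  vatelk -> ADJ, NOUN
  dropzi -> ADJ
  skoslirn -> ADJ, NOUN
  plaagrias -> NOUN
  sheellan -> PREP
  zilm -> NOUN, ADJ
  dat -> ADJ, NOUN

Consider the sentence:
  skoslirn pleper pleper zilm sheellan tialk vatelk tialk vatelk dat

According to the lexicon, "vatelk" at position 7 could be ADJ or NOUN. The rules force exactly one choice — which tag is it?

Candidates per position — 1:skoslirn {ADJ,NOUN}; 2:pleper {NOUN,PREP}; 3:pleper {NOUN,PREP}; 4:zilm {NOUN,ADJ}; 5:sheellan {PREP}; 6:tialk {PREP}; 7:vatelk {ADJ,NOUN}; 8:tialk {PREP}; 9:vatelk {ADJ,NOUN}; 10:dat {ADJ,NOUN}.
At position 1, choosing NOUN makes rule 2 impossible to satisfy; hence ADJ.
At position 2, choosing NOUN makes rule 2 impossible to satisfy; hence PREP.
At position 3, choosing NOUN makes rule 2 impossible to satisfy; hence PREP.
At position 4, choosing NOUN makes rule 2 impossible to satisfy; hence ADJ.
At position 7, choosing NOUN makes rule 2 impossible to satisfy; hence ADJ.
At position 9, choosing NOUN makes rule 2 impossible to satisfy; hence ADJ.
At position 10, choosing NOUN makes rule 2 impossible to satisfy; hence ADJ.
So the tagging must be: ADJ PREP PREP ADJ PREP PREP ADJ PREP ADJ ADJ.
Rule-by-rule: rule 1 ✓; rule 2 ✓; rule 3 ✓; rule 4 ✓.

ADJ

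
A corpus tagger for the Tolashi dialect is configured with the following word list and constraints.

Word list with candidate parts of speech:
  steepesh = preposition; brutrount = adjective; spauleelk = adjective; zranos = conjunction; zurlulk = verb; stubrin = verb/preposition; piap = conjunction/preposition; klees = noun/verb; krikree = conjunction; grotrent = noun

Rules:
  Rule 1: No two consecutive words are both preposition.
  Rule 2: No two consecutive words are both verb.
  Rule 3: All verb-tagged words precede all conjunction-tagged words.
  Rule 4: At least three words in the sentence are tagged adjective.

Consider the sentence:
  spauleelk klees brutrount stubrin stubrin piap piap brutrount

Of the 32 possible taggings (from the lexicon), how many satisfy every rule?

10

Candidates per position — 1:spauleelk {adjective}; 2:klees {noun,verb}; 3:brutrount {adjective}; 4:stubrin {verb,preposition}; 5:stubrin {verb,preposition}; 6:piap {conjunction,preposition}; 7:piap {conjunction,preposition}; 8:brutrount {adjective}.
There are 32 candidate sequences in total.
Checking each against the rules leaves 10 sequences.
Count = 10.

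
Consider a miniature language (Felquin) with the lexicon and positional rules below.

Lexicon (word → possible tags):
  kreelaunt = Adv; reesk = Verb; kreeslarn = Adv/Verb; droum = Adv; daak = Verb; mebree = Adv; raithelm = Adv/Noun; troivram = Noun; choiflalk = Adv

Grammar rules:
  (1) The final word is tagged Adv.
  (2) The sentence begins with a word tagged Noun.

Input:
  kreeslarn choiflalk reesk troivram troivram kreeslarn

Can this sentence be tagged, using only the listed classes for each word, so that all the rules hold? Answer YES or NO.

NO

Candidates per position — 1:kreeslarn {Adv,Verb}; 2:choiflalk {Adv}; 3:reesk {Verb}; 4:troivram {Noun}; 5:troivram {Noun}; 6:kreeslarn {Adv,Verb}.
Rule 2 cannot be satisfied by any choice of tags from the lexicon.
So there is no consistent tagging.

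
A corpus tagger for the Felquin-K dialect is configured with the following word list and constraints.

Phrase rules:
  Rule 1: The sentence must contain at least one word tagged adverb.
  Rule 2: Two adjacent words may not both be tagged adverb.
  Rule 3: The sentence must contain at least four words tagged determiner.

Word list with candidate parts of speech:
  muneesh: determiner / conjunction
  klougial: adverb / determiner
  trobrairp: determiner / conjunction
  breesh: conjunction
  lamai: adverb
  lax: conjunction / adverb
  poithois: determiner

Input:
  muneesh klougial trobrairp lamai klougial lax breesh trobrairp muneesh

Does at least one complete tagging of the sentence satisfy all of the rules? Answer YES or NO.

YES

Candidates per position — 1:muneesh {determiner,conjunction}; 2:klougial {adverb,determiner}; 3:trobrairp {determiner,conjunction}; 4:lamai {adverb}; 5:klougial {adverb,determiner}; 6:lax {conjunction,adverb}; 7:breesh {conjunction}; 8:trobrairp {determiner,conjunction}; 9:muneesh {determiner,conjunction}.
One satisfying assignment: determiner determiner conjunction adverb determiner adverb conjunction determiner conjunction.
Rule-by-rule: rule 1 holds; rule 2 holds; rule 3 holds.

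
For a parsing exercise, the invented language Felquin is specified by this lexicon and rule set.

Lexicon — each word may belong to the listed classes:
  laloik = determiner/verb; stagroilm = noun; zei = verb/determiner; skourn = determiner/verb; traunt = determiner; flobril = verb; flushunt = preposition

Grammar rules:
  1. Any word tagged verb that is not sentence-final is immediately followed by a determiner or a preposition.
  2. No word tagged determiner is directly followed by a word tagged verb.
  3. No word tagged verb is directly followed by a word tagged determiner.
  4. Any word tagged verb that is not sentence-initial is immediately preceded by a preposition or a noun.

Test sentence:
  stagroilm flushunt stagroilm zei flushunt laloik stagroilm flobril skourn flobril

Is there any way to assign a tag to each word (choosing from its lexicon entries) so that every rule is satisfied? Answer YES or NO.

Candidates per position — 1:stagroilm {noun}; 2:flushunt {preposition}; 3:stagroilm {noun}; 4:zei {verb,determiner}; 5:flushunt {preposition}; 6:laloik {determiner,verb}; 7:stagroilm {noun}; 8:flobril {verb}; 9:skourn {determiner,verb}; 10:flobril {verb}.
Rule 4 cannot be satisfied by any choice of tags from the lexicon.
So there is no consistent tagging.

NO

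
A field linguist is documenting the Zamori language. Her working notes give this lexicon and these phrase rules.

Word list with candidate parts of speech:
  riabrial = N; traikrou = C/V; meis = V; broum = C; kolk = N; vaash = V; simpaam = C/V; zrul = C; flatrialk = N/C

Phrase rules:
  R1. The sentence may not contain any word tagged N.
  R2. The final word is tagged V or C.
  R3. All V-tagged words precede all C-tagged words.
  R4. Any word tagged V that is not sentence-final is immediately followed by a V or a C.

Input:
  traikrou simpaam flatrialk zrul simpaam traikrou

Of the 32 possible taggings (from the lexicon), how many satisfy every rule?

3

Candidates per position — 1:traikrou {C,V}; 2:simpaam {C,V}; 3:flatrialk {N,C}; 4:zrul {C}; 5:simpaam {C,V}; 6:traikrou {C,V}.
There are 32 candidate sequences in total.
The sequences that satisfy every rule: C C C C C C; V C C C C C; V V C C C C.
Count = 3.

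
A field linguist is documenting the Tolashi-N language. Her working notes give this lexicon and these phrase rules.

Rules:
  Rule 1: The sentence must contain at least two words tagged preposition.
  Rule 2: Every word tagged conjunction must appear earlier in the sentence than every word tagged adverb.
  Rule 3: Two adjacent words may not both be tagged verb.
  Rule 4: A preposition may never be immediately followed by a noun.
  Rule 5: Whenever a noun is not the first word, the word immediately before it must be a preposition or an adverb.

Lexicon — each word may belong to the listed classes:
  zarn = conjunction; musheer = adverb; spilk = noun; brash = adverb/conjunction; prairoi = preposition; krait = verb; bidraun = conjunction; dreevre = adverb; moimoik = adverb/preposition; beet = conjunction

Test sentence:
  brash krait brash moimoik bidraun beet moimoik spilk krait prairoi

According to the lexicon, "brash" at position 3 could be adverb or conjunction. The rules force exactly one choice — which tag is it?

conjunction

Candidates per position — 1:brash {adverb,conjunction}; 2:krait {verb}; 3:brash {adverb,conjunction}; 4:moimoik {adverb,preposition}; 5:bidraun {conjunction}; 6:beet {conjunction}; 7:moimoik {adverb,preposition}; 8:spilk {noun}; 9:krait {verb}; 10:prairoi {preposition}.
If word 1 were adverb, no tagging could satisfy rule 2; so word 1 is conjunction.
If word 3 were adverb, no tagging could satisfy rule 2; so word 3 is conjunction.
If word 4 were adverb, no tagging could satisfy rule 2; so word 4 is preposition.
If word 7 were preposition, no tagging could satisfy rule 4; so word 7 is adverb.
So the tagging must be: conjunction verb conjunction preposition conjunction conjunction adverb noun verb preposition.
Rule-by-rule: rule 1 ok; rule 2 ok; rule 3 ok; rule 4 ok; rule 5 ok.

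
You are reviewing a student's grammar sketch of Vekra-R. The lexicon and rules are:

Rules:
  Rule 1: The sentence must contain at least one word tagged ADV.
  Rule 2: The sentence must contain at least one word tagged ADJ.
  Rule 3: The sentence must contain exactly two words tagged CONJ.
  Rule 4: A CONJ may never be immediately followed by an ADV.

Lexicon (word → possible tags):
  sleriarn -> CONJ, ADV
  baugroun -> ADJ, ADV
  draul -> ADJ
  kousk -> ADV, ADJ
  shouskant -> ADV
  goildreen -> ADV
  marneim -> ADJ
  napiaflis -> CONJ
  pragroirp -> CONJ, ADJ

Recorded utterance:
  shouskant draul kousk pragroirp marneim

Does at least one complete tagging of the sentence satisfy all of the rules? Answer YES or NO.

NO

Candidates per position — 1:shouskant {ADV}; 2:draul {ADJ}; 3:kousk {ADV,ADJ}; 4:pragroirp {CONJ,ADJ}; 5:marneim {ADJ}.
Rule 3 cannot be satisfied by any choice of tags from the lexicon.
So there is no consistent tagging.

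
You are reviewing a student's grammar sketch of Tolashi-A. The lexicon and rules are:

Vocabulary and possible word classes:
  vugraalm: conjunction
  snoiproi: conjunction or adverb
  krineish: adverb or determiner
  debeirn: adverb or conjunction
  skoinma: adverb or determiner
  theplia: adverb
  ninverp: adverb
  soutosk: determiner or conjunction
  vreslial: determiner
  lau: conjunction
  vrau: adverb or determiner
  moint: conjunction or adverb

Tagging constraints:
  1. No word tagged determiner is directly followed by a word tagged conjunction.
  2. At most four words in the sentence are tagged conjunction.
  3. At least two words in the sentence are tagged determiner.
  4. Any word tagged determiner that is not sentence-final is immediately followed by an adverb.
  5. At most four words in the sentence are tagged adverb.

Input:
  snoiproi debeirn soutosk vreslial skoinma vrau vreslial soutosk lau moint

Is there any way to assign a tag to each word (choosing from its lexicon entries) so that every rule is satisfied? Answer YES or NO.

NO

Candidates per position — 1:snoiproi {conjunction,adverb}; 2:debeirn {adverb,conjunction}; 3:soutosk {determiner,conjunction}; 4:vreslial {determiner}; 5:skoinma {adverb,determiner}; 6:vrau {adverb,determiner}; 7:vreslial {determiner}; 8:soutosk {determiner,conjunction}; 9:lau {conjunction}; 10:moint {conjunction,adverb}.
Rule 1 cannot be satisfied by any choice of tags from the lexicon.
So there is no consistent tagging.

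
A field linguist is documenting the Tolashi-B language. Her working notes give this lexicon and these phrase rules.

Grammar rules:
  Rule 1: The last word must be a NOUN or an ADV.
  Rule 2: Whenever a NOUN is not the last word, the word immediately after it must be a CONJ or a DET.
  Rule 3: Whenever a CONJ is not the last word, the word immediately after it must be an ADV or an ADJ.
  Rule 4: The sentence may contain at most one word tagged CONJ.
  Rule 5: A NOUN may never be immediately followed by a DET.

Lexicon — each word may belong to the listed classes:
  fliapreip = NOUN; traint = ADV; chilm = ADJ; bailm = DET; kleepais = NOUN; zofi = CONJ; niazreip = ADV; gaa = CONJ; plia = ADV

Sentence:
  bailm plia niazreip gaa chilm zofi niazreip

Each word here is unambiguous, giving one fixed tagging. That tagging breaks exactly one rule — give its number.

4

Fixed tagging: DET ADV ADV CONJ ADJ CONJ ADV.
Rule check: R1 holds, R2 holds, R3 holds, R4 violated, R5 holds.
Only rule 4 fails.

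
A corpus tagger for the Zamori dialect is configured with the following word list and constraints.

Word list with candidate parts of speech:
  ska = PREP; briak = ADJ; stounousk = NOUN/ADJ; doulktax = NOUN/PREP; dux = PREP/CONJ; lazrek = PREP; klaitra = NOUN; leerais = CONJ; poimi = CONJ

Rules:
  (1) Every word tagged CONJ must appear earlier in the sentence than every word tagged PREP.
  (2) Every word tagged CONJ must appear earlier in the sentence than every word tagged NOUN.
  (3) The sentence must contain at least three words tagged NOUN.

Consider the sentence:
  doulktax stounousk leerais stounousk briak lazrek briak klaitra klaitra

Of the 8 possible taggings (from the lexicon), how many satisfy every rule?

Candidates per position — 1:doulktax {NOUN,PREP}; 2:stounousk {NOUN,ADJ}; 3:leerais {CONJ}; 4:stounousk {NOUN,ADJ}; 5:briak {ADJ}; 6:lazrek {PREP}; 7:briak {ADJ}; 8:klaitra {NOUN}; 9:klaitra {NOUN}.
There are 8 candidate sequences in total.
Every candidate sequence violates at least one rule; no consistent tagging exists.
Count = 0.

0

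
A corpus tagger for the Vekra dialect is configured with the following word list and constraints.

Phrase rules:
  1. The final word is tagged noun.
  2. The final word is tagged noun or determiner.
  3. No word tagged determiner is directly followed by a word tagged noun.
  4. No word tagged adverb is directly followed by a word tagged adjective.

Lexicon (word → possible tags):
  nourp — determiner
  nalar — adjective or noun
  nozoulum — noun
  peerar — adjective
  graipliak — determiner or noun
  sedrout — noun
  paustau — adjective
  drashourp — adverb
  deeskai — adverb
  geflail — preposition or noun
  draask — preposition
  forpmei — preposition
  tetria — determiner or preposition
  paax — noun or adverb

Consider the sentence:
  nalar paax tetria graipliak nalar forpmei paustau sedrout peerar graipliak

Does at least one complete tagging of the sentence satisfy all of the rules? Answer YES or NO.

Candidates per position — 1:nalar {adjective,noun}; 2:paax {noun,adverb}; 3:tetria {determiner,preposition}; 4:graipliak {determiner,noun}; 5:nalar {adjective,noun}; 6:forpmei {preposition}; 7:paustau {adjective}; 8:sedrout {noun}; 9:peerar {adjective}; 10:graipliak {determiner,noun}.
One satisfying assignment: noun adverb preposition determiner adjective preposition adjective noun adjective noun.
Check: rule 1 satisfied; rule 2 satisfied; rule 3 satisfied; rule 4 satisfied.

YES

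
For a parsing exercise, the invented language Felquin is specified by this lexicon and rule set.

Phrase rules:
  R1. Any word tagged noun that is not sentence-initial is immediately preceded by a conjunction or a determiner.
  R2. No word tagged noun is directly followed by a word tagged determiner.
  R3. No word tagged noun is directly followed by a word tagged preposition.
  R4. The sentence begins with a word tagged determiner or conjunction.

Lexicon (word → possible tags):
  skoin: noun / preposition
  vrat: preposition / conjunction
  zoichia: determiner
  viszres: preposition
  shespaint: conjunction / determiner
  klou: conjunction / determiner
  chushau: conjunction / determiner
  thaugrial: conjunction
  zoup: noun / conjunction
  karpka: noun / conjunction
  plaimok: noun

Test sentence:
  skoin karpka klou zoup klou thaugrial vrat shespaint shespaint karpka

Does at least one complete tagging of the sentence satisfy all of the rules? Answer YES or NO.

Candidates per position — 1:skoin {noun,preposition}; 2:karpka {noun,conjunction}; 3:klou {conjunction,determiner}; 4:zoup {noun,conjunction}; 5:klou {conjunction,determiner}; 6:thaugrial {conjunction}; 7:vrat {preposition,conjunction}; 8:shespaint {conjunction,determiner}; 9:shespaint {conjunction,determiner}; 10:karpka {noun,conjunction}.
Rule 4 cannot be satisfied by any choice of tags from the lexicon.
So there is no consistent tagging.

NO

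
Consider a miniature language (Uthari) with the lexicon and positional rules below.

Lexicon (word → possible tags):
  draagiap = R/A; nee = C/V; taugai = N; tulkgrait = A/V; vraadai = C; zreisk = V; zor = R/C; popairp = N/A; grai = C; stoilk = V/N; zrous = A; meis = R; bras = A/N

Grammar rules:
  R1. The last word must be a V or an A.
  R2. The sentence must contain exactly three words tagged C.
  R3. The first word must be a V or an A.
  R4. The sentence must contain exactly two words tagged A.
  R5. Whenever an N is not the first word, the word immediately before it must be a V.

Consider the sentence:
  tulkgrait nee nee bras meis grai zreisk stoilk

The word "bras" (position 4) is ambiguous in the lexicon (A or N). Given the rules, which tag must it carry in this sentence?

A

Candidates per position — 1:tulkgrait {A,V}; 2:nee {C,V}; 3:nee {C,V}; 4:bras {A,N}; 5:meis {R}; 6:grai {C}; 7:zreisk {V}; 8:stoilk {V,N}.
At position 1, choosing V makes rule 4 impossible to satisfy; hence A.
At position 2, choosing V makes rule 2 impossible to satisfy; hence C.
At position 3, choosing V makes rule 2 impossible to satisfy; hence C.
At position 4, choosing N makes rule 4 impossible to satisfy; hence A.
At position 8, choosing N makes rule 1 impossible to satisfy; hence V.
The unique satisfying tagging is: A C C A R C V V.
Rule-by-rule: rule 1 holds; rule 2 holds; rule 3 holds; rule 4 holds; rule 5 holds.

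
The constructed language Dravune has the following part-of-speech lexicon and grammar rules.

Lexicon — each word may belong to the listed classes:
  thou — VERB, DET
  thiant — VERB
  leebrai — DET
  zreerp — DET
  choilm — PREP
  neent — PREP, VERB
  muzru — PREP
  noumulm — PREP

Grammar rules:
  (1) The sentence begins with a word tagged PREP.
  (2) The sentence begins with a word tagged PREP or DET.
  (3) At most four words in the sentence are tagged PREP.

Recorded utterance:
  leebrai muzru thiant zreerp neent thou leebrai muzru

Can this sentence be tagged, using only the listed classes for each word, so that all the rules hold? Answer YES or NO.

Candidates per position — 1:leebrai {DET}; 2:muzru {PREP}; 3:thiant {VERB}; 4:zreerp {DET}; 5:neent {PREP,VERB}; 6:thou {VERB,DET}; 7:leebrai {DET}; 8:muzru {PREP}.
Rule 1 cannot be satisfied by any choice of tags from the lexicon.
So there is no consistent tagging.

NO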